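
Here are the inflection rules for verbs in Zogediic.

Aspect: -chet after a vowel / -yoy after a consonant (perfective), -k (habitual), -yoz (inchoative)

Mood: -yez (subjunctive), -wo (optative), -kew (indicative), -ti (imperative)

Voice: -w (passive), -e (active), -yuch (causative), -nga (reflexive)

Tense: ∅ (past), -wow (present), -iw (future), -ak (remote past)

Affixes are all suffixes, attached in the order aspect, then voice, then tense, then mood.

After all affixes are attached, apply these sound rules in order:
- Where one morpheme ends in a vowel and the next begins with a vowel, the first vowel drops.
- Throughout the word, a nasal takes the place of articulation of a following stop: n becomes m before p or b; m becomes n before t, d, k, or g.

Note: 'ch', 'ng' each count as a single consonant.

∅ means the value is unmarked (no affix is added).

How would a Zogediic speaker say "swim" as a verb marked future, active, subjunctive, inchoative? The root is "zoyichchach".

Attach aspect inchoative -yoz → zoyichchachyoz.
Attach voice active -e → zoyichchachyoze.
Attach tense future -iw → zoyichchachyozeiw.
Attach mood subjunctive -yez → zoyichchachyozeiwyez.
Apply vowel deletion: zoyichchachyozeiwyez → zoyichchachyoziwyez.
Nasal assimilation: no change.

zoyichchachyoziwyez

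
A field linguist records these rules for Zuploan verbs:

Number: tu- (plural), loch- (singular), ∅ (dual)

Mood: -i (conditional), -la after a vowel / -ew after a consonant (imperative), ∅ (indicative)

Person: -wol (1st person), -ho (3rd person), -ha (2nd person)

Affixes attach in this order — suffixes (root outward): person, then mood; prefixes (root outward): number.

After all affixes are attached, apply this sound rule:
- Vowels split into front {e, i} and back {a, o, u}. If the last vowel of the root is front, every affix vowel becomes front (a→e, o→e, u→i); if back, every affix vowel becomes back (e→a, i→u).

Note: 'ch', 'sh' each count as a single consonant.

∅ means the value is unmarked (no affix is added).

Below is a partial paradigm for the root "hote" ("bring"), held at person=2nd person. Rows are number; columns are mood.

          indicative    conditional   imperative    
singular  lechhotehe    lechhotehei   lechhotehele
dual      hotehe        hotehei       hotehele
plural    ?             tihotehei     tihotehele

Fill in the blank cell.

tihotehe

Attach person 2nd person -ha → hoteha.
Attach number plural tu- → tuhoteha.
mood = indicative: zero marking, form stays tuhoteha.
Apply vowel harmony: tuhoteha → tihotehe.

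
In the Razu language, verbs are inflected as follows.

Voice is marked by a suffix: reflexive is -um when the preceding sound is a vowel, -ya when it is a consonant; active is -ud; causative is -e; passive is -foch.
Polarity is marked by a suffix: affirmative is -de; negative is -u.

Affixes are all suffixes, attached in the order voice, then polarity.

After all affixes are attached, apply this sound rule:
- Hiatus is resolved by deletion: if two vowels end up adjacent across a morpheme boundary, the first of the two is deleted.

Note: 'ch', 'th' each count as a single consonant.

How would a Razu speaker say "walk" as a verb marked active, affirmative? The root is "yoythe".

yoythudde

Attach voice active -ud → yoytheud.
Attach polarity affirmative -de → yoytheudde.
Apply vowel deletion: yoytheudde → yoythudde.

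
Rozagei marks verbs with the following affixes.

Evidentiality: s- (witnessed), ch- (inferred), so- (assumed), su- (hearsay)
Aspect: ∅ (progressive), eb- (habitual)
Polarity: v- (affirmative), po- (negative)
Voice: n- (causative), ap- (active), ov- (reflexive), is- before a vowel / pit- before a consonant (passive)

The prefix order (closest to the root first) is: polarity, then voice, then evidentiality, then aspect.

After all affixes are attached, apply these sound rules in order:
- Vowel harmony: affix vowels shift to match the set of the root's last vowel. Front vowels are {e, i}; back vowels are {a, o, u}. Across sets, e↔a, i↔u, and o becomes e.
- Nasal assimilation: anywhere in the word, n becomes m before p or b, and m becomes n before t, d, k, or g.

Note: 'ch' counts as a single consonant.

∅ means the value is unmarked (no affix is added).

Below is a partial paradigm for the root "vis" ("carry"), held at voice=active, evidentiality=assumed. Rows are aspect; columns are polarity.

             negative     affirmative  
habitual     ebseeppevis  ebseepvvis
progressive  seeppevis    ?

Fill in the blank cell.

Attach polarity affirmative v- → vvis.
Attach voice active ap- → apvvis.
Attach evidentiality assumed so- → soapvvis.
aspect = progressive: zero marking, form stays soapvvis.
Apply vowel harmony: soapvvis → seepvvis.
Nasal assimilation: no change.

seepvvis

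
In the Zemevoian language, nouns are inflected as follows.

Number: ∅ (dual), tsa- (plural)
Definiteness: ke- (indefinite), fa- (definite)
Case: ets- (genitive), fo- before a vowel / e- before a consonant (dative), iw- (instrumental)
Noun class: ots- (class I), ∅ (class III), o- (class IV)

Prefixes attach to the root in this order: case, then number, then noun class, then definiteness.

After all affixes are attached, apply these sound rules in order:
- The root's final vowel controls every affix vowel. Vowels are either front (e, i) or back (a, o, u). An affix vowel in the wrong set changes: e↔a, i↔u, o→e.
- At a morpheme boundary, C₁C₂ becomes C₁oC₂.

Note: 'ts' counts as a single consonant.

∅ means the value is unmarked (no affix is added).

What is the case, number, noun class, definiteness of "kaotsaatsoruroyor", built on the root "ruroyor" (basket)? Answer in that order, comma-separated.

genitive, plural, class IV, indefinite

Segment: ke-o-tsa-ets-ruroyor.
case: ets- → genitive.
number: tsa- → plural.
noun class: o- → class IV.
definiteness: ke- → indefinite.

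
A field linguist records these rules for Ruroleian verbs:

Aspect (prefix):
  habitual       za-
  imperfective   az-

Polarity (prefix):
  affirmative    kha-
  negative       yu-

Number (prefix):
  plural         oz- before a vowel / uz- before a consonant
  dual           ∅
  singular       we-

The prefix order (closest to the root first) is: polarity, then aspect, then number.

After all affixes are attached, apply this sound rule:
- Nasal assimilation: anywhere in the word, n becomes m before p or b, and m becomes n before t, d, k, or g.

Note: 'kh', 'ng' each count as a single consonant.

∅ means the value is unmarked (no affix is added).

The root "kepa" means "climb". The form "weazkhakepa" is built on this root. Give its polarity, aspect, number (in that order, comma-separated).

affirmative, imperfective, singular

Segment: we-az-kha-kepa.
polarity: kha- → affirmative.
aspect: az- → imperfective.
number: we- → singular.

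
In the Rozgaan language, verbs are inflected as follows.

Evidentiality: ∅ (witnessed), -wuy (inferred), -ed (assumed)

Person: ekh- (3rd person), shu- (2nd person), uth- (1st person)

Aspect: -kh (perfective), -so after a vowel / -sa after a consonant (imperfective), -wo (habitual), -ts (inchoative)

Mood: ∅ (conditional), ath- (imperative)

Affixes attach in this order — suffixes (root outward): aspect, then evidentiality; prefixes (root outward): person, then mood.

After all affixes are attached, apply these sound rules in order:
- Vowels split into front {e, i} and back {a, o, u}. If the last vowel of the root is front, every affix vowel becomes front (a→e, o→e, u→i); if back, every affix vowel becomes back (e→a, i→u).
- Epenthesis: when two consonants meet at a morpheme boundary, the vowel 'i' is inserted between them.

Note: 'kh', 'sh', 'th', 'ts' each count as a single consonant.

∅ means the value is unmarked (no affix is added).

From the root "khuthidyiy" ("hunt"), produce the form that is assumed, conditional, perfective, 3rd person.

Attach person 3rd person ekh- → ekhkhuthidyiy.
Attach aspect perfective -kh → ekhkhuthidyiykh.
mood = conditional: zero marking, form stays ekhkhuthidyiykh.
Attach evidentiality assumed -ed → ekhkhuthidyiykhed.
Vowel harmony: no change.
Apply epenthesis: ekhkhuthidyiykhed → ekhikhuthidyiyikhed.

ekhikhuthidyiyikhed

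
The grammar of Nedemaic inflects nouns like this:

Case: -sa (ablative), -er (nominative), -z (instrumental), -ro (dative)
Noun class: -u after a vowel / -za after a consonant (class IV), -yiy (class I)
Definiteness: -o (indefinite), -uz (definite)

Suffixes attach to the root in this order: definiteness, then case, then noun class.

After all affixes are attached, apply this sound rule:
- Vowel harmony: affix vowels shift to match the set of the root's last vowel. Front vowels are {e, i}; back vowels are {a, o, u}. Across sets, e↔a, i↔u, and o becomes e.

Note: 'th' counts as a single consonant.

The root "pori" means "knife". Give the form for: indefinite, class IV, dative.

Attach definiteness indefinite -o → porio.
Attach case dative -ro → porioro.
Attach noun class class IV -u (after vowel 'o') → poriorou.
Apply vowel harmony: poriorou → porierei.

porierei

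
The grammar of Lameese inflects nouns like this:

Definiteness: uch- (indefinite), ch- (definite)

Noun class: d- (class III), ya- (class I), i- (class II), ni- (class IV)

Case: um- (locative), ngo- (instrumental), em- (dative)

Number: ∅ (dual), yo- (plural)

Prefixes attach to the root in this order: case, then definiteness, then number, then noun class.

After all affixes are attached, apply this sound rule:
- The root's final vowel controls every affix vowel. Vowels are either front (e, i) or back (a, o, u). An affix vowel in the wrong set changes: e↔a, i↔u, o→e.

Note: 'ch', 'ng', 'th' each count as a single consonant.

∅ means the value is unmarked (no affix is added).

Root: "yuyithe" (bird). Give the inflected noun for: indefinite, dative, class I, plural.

Attach case dative em- → emyuyithe.
Attach definiteness indefinite uch- → uchemyuyithe.
Attach number plural yo- → youchemyuyithe.
Attach noun class class I ya- → yayouchemyuyithe.
Apply vowel harmony: yayouchemyuyithe → yeyeichemyuyithe.

yeyeichemyuyithe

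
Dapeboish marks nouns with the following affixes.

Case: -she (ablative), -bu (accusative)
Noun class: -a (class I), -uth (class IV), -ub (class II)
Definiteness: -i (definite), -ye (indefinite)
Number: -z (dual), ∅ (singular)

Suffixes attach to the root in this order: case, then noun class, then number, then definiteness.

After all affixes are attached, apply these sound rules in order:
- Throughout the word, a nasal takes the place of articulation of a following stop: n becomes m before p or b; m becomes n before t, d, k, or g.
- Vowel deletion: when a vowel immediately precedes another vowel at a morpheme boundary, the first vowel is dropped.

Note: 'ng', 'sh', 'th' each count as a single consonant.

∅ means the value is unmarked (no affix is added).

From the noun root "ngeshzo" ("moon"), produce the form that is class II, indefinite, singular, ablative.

Attach case ablative -she → ngeshzoshe.
Attach noun class class II -ub → ngeshzosheub.
number = singular: zero marking, form stays ngeshzosheub.
Attach definiteness indefinite -ye → ngeshzosheubye.
Nasal assimilation: no change.
Apply vowel deletion: ngeshzosheubye → ngeshzoshubye.

ngeshzoshubye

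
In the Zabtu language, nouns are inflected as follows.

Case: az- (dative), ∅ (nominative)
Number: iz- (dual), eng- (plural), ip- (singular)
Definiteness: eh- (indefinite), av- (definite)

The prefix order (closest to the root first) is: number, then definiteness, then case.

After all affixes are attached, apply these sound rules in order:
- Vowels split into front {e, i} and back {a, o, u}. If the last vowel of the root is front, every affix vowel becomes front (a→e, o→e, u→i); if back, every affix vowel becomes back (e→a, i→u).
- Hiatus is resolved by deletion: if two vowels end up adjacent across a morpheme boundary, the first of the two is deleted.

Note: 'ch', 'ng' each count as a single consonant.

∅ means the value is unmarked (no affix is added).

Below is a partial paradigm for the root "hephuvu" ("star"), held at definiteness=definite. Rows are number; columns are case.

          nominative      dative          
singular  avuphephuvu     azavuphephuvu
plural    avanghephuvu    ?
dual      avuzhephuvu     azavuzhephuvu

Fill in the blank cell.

azavanghephuvu

Attach number plural eng- → enghephuvu.
Attach definiteness definite av- → avenghephuvu.
Attach case dative az- → azavenghephuvu.
Apply vowel harmony: azavenghephuvu → azavanghephuvu.
Vowel deletion: no change.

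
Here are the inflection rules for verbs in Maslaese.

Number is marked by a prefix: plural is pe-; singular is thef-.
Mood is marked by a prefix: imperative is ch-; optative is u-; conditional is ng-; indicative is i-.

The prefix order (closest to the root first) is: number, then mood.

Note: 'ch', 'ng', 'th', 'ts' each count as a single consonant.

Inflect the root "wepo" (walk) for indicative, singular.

ithefwepo

Attach number singular thef- → thefwepo.
Attach mood indicative i- → ithefwepo.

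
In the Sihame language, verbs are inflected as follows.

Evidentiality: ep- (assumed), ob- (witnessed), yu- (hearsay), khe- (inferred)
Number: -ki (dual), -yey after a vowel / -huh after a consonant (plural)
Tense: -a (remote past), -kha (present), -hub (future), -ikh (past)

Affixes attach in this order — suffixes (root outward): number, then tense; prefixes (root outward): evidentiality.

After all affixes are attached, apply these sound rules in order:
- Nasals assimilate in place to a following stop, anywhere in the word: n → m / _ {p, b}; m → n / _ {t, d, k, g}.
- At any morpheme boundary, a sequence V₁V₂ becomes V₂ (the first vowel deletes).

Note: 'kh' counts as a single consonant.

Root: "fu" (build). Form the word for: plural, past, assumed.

Attach number plural -yey (after vowel 'u') → fuyey.
Attach tense past -ikh → fuyeyikh.
Attach evidentiality assumed ep- → epfuyeyikh.
Nasal assimilation: no change.
Vowel deletion: no change.

epfuyeyikh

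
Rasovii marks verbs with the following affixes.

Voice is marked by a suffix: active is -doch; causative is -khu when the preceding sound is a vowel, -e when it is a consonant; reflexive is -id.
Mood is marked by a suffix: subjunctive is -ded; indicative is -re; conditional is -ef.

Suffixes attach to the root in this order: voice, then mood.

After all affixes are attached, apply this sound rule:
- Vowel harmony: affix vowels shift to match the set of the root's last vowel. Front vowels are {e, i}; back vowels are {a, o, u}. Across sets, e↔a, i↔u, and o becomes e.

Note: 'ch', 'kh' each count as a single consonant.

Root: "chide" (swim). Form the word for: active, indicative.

chidedechre

Attach voice active -doch → chidedoch.
Attach mood indicative -re → chidedochre.
Apply vowel harmony: chidedochre → chidedechre.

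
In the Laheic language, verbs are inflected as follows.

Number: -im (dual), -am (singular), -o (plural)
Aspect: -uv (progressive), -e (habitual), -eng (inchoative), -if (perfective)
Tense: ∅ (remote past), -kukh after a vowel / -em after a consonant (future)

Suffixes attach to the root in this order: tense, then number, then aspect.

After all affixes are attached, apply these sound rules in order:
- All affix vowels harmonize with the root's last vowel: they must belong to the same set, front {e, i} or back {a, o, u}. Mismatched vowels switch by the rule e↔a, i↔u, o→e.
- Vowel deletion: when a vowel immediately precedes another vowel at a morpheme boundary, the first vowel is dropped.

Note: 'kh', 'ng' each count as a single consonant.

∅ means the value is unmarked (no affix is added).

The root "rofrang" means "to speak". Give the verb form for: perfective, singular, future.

rofrangamamuf

Attach tense future -em (after consonant 'ng') → rofrangem.
Attach number singular -am → rofrangemam.
Attach aspect perfective -if → rofrangemamif.
Apply vowel harmony: rofrangemamif → rofrangamamuf.
Vowel deletion: no change.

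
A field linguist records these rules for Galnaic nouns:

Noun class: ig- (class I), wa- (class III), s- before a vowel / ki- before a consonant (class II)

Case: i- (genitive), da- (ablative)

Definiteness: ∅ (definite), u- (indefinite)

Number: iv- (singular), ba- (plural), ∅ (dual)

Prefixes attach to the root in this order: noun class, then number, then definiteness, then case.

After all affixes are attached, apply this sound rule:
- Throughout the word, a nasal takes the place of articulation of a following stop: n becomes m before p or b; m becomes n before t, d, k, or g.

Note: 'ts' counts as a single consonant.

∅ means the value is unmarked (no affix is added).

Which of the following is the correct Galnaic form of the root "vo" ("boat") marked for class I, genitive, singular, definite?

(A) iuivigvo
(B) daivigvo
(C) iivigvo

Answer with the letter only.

Attach noun class class I ig- → igvo.
Attach number singular iv- → ivigvo.
definiteness = definite: zero marking, form stays ivigvo.
Attach case genitive i- → iivigvo.
Nasal assimilation: no change.
So the correct form is iivigvo, option (C).
(A) iuivigvo is wrong: it uses indefinite instead of definite for definiteness.
(B) daivigvo is wrong: it uses ablative instead of genitive for case.

C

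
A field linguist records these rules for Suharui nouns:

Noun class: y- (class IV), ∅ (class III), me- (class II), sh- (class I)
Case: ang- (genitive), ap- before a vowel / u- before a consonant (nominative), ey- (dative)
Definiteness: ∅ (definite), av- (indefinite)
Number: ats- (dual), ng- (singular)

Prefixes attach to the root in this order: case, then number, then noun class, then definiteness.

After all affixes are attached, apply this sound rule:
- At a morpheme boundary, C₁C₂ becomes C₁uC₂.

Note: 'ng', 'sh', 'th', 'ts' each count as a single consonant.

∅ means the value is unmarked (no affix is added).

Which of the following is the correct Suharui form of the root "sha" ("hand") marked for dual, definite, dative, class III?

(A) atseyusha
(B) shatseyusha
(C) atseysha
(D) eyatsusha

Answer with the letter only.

A

Attach case dative ey- → eysha.
Attach number dual ats- → atseysha.
noun class = class III: zero marking, form stays atseysha.
definiteness = definite: zero marking, form stays atseysha.
Apply epenthesis: atseysha → atseyusha.
So the correct form is atseyusha, option (A).
(D) eyatsusha is wrong: it has the affixes in the wrong order.
(B) shatseyusha is wrong: it uses class I instead of class III for noun class.
(C) atseysha is wrong: it fails to apply the sound rule(s).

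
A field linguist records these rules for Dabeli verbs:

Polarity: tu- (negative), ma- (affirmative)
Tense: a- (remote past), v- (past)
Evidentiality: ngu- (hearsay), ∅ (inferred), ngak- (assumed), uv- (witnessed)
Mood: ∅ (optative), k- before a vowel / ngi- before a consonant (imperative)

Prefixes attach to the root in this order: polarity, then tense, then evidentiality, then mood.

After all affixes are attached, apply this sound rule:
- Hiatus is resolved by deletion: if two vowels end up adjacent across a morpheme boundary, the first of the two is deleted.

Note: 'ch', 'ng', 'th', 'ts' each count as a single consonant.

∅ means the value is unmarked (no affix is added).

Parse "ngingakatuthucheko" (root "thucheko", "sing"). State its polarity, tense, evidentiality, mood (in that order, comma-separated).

negative, remote past, assumed, imperative

Segment: ngi-ngak-a-tu-thucheko.
polarity: tu- → negative.
tense: a- → remote past.
evidentiality: ngak- → assumed.
mood: k/ngi- → imperative.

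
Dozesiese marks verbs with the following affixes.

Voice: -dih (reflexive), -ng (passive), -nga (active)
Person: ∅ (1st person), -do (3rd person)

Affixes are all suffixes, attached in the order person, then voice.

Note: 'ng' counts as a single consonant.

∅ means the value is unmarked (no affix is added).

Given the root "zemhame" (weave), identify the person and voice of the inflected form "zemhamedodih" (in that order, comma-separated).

Segment: zemhame-do-dih.
person: -do → 3rd person.
voice: -dih → reflexive.

3rd person, reflexive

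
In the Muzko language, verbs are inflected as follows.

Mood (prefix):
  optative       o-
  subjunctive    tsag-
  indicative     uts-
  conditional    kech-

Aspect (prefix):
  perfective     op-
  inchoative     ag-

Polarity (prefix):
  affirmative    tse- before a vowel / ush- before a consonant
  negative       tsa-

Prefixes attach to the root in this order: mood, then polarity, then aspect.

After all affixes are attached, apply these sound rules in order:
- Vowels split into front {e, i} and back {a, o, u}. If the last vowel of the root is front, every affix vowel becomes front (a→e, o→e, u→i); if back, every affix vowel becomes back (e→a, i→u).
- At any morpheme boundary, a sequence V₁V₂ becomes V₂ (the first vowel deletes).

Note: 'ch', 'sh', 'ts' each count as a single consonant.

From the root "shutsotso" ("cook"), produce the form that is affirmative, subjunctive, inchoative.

agushtsagshutsotso

Attach mood subjunctive tsag- → tsagshutsotso.
Attach polarity affirmative ush- (before consonant 'ts') → ushtsagshutsotso.
Attach aspect inchoative ag- → agushtsagshutsotso.
Vowel harmony: no change.
Vowel deletion: no change.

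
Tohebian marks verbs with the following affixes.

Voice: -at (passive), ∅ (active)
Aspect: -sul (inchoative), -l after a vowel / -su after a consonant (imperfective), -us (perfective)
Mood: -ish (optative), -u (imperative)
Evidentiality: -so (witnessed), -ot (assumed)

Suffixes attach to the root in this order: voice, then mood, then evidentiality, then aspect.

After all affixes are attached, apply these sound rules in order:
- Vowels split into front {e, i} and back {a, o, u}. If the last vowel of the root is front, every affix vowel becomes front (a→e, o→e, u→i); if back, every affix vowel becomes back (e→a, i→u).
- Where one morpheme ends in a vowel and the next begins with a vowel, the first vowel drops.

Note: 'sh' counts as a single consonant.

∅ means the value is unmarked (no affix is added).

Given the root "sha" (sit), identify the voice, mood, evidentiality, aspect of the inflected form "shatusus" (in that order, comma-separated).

Segment: sha-at-u-so-us.
voice: -at → passive.
mood: -u → imperative.
evidentiality: -so → witnessed.
aspect: -us → perfective.

passive, imperative, witnessed, perfective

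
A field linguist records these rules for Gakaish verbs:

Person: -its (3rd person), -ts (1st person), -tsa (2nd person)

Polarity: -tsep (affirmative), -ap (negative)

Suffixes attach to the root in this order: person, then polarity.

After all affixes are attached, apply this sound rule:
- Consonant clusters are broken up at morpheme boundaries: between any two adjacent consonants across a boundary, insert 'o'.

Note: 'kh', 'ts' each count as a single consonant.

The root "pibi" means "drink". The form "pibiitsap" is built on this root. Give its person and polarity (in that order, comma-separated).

3rd person, negative

Segment: pibi-its-ap.
person: -its → 3rd person.
polarity: -ap → negative.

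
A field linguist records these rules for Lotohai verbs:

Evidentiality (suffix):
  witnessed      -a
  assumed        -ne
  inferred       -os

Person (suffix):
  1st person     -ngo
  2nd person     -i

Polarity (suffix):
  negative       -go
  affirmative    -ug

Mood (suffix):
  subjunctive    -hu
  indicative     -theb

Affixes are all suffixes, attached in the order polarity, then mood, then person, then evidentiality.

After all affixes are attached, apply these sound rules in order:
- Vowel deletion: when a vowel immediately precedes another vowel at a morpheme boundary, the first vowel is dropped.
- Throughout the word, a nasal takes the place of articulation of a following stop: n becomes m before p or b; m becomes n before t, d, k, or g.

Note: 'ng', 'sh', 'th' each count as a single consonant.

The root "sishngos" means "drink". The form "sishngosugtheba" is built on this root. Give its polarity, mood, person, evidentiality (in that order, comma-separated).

affirmative, indicative, 2nd person, witnessed

Segment: sishngos-ug-theb-i-a.
polarity: -ug → affirmative.
mood: -theb → indicative.
person: -i → 2nd person.
evidentiality: -a → witnessed.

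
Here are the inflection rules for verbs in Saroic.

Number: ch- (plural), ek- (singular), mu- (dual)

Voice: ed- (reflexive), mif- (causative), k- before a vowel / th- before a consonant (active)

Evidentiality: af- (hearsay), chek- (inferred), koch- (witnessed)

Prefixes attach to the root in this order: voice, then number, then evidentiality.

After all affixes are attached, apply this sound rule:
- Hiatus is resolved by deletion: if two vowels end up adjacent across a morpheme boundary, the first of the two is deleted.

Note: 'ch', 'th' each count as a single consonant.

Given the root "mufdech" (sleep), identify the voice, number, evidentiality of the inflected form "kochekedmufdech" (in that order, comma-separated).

reflexive, singular, witnessed

Segment: koch-ek-ed-mufdech.
voice: ed- → reflexive.
number: ek- → singular.
evidentiality: koch- → witnessed.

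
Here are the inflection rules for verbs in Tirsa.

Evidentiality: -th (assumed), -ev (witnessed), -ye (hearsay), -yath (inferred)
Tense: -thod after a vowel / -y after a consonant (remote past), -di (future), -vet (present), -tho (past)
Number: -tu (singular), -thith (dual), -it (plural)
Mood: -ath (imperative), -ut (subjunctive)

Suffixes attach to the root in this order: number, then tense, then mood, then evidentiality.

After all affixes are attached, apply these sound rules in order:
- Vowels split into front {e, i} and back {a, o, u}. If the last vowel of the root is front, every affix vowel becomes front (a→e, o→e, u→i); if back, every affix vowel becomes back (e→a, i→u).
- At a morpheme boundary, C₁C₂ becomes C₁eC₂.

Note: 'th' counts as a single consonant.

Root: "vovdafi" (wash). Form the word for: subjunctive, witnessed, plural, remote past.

Attach number plural -it → vovdafiit.
Attach tense remote past -y (after consonant 't') → vovdafiity.
Attach mood subjunctive -ut → vovdafiityut.
Attach evidentiality witnessed -ev → vovdafiityutev.
Apply vowel harmony: vovdafiityutev → vovdafiityitev.
Apply epenthesis: vovdafiityitev → vovdafiiteyitev.

vovdafiiteyitev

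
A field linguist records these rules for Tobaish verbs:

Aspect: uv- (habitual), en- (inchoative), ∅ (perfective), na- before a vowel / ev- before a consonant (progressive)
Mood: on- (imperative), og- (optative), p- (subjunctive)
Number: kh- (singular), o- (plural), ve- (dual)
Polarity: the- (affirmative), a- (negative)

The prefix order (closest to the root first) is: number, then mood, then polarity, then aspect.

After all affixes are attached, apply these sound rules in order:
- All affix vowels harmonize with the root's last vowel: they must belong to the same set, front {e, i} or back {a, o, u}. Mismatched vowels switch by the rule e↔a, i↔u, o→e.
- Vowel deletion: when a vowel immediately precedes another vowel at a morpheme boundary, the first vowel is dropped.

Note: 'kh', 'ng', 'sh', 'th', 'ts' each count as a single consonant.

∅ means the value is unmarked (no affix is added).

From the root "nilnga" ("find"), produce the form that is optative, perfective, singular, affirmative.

thogkhnilnga

Attach number singular kh- → khnilnga.
Attach mood optative og- → ogkhnilnga.
Attach polarity affirmative the- → theogkhnilnga.
aspect = perfective: zero marking, form stays theogkhnilnga.
Apply vowel harmony: theogkhnilnga → thaogkhnilnga.
Apply vowel deletion: thaogkhnilnga → thogkhnilnga.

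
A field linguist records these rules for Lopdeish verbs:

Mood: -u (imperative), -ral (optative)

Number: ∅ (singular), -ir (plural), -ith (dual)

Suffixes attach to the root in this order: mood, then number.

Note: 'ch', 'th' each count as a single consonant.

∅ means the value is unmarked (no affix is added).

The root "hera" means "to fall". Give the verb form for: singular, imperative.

Attach mood imperative -u → herau.
number = singular: zero marking, form stays herau.

herau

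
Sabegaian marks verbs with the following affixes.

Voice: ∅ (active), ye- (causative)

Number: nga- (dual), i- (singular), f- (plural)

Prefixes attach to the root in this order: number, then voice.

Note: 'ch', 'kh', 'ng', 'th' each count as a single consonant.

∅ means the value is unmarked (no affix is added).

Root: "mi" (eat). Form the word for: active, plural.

Attach number plural f- → fmi.
voice = active: zero marking, form stays fmi.

fmi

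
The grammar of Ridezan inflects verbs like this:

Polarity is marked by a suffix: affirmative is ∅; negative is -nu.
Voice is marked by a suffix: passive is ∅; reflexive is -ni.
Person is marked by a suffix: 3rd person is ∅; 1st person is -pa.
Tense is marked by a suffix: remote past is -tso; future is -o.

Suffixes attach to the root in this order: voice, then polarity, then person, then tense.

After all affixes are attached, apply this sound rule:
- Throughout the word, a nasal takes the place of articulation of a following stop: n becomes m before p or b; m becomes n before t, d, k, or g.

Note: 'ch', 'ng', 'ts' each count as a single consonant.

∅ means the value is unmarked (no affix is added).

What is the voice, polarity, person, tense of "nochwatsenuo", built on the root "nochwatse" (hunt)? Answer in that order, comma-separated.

passive, negative, 3rd person, future

Segment: nochwatse-nu-o.
voice: ∅ → passive.
polarity: -nu → negative.
person: ∅ → 3rd person.
tense: -o → future.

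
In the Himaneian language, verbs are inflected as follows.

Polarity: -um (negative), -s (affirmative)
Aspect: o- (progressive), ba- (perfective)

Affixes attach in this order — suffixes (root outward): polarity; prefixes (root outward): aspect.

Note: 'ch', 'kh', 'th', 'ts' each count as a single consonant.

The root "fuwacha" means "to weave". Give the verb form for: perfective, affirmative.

Attach polarity affirmative -s → fuwachas.
Attach aspect perfective ba- → bafuwachas.

bafuwachas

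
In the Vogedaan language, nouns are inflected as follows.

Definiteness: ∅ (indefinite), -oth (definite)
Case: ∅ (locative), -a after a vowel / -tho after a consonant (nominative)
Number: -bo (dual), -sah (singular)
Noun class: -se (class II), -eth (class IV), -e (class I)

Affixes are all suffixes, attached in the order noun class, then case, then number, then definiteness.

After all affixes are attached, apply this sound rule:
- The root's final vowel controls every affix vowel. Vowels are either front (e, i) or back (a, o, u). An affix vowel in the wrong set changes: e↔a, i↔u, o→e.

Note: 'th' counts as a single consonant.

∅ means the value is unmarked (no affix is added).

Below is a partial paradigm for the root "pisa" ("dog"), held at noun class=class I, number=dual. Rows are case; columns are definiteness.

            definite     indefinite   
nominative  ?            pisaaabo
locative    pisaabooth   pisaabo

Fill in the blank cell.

Attach noun class class I -e → pisae.
Attach case nominative -a (after vowel 'e') → pisaea.
Attach number dual -bo → pisaeabo.
Attach definiteness definite -oth → pisaeabooth.
Apply vowel harmony: pisaeabooth → pisaaabooth.

pisaaabooth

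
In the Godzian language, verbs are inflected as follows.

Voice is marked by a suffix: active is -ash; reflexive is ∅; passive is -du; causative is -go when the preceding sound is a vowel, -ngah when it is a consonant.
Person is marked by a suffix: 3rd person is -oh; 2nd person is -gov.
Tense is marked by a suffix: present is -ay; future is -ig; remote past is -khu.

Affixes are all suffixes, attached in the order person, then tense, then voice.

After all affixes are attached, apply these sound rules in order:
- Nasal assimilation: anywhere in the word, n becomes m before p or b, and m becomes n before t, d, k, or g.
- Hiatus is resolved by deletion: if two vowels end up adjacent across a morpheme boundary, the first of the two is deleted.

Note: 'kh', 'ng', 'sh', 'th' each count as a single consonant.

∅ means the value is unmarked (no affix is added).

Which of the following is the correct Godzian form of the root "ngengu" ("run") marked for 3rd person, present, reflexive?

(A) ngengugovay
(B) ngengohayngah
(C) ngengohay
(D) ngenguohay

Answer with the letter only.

Attach person 3rd person -oh → ngenguoh.
Attach tense present -ay → ngenguohay.
voice = reflexive: zero marking, form stays ngenguohay.
Nasal assimilation: no change.
Apply vowel deletion: ngenguohay → ngengohay.
So the correct form is ngengohay, option (C).
(A) ngengugovay is wrong: it uses 2nd person instead of 3rd person for person.
(B) ngengohayngah is wrong: it uses causative instead of reflexive for voice.
(D) ngenguohay is wrong: it fails to apply the sound rule(s).

C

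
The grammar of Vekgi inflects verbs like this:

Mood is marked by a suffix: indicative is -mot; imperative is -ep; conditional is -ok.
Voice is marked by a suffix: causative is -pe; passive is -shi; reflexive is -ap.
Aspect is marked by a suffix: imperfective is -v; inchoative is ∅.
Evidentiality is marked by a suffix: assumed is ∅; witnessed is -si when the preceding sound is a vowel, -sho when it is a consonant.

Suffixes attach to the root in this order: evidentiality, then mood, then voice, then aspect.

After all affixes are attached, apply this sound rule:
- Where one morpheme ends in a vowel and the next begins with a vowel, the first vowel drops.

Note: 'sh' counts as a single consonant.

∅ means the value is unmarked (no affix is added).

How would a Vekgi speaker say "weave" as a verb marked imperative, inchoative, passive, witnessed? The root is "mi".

Attach evidentiality witnessed -si (after vowel 'i') → misi.
Attach mood imperative -ep → misiep.
Attach voice passive -shi → misiepshi.
aspect = inchoative: zero marking, form stays misiepshi.
Apply vowel deletion: misiepshi → misepshi.

misepshi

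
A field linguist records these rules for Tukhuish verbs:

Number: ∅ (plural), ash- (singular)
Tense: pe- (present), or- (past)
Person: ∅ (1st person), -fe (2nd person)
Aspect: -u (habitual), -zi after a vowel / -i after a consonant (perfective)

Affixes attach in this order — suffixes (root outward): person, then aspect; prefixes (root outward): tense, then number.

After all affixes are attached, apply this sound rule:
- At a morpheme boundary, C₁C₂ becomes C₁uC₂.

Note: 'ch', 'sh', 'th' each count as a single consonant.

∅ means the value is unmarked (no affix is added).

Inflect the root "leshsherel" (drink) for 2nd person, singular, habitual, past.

Attach tense past or- → orleshsherel.
Attach person 2nd person -fe → orleshsherelfe.
Attach aspect habitual -u → orleshsherelfeu.
Attach number singular ash- → ashorleshsherelfeu.
Apply epenthesis: ashorleshsherelfeu → ashoruleshsherelufeu.

ashoruleshsherelufeu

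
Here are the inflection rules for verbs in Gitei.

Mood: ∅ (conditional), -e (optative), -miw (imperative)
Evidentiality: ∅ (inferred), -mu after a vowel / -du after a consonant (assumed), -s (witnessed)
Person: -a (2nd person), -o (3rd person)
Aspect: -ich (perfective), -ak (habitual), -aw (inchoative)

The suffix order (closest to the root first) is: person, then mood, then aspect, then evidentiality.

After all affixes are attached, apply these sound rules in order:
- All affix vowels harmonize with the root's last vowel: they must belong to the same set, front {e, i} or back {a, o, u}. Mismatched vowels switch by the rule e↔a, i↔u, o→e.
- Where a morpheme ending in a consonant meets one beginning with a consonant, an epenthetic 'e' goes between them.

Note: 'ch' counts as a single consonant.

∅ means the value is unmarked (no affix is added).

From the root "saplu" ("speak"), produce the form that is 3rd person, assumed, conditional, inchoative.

sapluoawedu

Attach person 3rd person -o → sapluo.
mood = conditional: zero marking, form stays sapluo.
Attach aspect inchoative -aw → sapluoaw.
Attach evidentiality assumed -du (after consonant 'w') → sapluoawdu.
Vowel harmony: no change.
Apply epenthesis: sapluoawdu → sapluoawedu.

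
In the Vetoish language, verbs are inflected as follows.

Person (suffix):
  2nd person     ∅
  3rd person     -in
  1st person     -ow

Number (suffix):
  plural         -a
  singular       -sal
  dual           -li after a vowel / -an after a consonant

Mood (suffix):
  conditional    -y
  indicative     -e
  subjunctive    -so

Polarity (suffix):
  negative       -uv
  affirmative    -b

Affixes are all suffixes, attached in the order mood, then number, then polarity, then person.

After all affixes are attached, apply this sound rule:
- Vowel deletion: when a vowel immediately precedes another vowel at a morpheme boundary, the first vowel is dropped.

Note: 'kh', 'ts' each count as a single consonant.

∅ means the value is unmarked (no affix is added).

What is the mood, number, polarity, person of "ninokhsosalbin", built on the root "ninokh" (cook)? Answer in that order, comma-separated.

Segment: ninokh-so-sal-b-in.
mood: -so → subjunctive.
number: -sal → singular.
polarity: -b → affirmative.
person: -in → 3rd person.

subjunctive, singular, affirmative, 3rd person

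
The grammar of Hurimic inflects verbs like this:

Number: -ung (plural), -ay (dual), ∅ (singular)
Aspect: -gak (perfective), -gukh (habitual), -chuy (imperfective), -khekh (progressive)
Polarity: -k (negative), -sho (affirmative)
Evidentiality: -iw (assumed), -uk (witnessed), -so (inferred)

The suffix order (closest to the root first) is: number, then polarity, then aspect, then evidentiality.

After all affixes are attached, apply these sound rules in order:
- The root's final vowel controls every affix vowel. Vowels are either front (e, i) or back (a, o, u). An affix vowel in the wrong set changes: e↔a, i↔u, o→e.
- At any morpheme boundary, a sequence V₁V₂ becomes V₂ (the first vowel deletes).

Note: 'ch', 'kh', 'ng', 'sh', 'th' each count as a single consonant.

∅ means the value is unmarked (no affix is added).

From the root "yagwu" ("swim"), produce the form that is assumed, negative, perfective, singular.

yagwukgakuw

number = singular: zero marking, form stays yagwu.
Attach polarity negative -k → yagwuk.
Attach aspect perfective -gak → yagwukgak.
Attach evidentiality assumed -iw → yagwukgakiw.
Apply vowel harmony: yagwukgakiw → yagwukgakuw.
Vowel deletion: no change.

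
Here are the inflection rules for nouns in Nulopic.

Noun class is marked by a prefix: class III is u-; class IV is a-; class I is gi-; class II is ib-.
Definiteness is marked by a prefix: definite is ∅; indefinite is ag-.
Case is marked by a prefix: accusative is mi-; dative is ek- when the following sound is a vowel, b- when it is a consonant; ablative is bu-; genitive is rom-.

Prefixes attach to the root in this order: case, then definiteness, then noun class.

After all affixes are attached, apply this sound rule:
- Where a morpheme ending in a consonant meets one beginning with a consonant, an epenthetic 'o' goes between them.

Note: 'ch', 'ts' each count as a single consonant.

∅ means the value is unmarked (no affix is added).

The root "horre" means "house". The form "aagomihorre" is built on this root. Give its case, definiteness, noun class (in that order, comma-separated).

accusative, indefinite, class IV

Segment: a-ag-mi-horre.
case: mi- → accusative.
definiteness: ag- → indefinite.
noun class: a- → class IV.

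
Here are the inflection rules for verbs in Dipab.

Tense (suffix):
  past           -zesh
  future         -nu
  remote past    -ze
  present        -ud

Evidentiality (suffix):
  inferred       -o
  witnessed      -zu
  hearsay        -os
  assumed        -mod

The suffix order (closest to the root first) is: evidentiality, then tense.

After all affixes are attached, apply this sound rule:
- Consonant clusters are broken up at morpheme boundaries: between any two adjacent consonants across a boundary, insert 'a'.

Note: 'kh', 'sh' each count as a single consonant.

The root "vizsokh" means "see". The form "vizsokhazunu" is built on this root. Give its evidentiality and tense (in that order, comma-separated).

Segment: vizsokh-zu-nu.
evidentiality: -zu → witnessed.
tense: -nu → future.

witnessed, future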